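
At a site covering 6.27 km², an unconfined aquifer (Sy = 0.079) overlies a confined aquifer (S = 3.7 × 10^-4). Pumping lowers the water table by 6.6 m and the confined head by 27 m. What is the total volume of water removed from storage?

A = 6.27 km² = 6.27 × 10^6 m²
Unconfined: ΔV_u = Sy × A × Δh_u = 0.079 × 6.27 × 10^6 × 6.6 = 3.269 × 10^6 m³
Confined: ΔV_c = S × A × Δh_c = 3.7 × 10^-4 × 6.27 × 10^6 × 27 = 62640 m³
Total ΔV = 3.269 × 10^6 + 62640 = 3.332 × 10^6 m³

ΔV ≈ 3.33 × 10^6 m³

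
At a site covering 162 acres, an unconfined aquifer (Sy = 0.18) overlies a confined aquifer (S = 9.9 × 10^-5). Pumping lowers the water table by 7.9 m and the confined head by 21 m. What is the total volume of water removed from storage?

ΔV ≈ 9.34 × 10^5 m³

A = 162 acres = 6.556 × 10^5 m²
Unconfined: ΔV_u = Sy × A × Δh_u = 0.18 × 6.556 × 10^5 × 7.9 = 9.323 × 10^5 m³
Confined: ΔV_c = S × A × Δh_c = 9.9 × 10^-5 × 6.556 × 10^5 × 21 = 1363 m³
Total ΔV = 9.323 × 10^5 + 1363 = 9.336 × 10^5 m³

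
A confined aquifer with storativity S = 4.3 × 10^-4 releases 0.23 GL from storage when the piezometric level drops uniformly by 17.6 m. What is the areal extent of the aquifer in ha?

ΔV = 0.23 GL = 2.3 × 10^5 m³
A = ΔV / (S × Δh) = 2.3 × 10^5 / (4.3 × 10^-4 × 17.6) = 3.039 × 10^7 m²
A = 3.039 × 10^7 m² = 3039 ha

A ≈ 3040 ha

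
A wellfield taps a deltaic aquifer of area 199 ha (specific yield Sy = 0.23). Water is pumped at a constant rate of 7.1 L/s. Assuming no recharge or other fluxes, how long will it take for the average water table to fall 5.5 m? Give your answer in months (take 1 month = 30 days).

A = 199 ha = 1.99 × 10^6 m²
ΔV = Sy × A × Δh = 0.23 × 1.99 × 10^6 × 5.5 = 2.517 × 10^6 m³
Q = 7.1 L/s = 613.4 m³/d
t = ΔV / Q = 2.517 × 10^6 m³ / 613.4 m³/d = 4104 d
t = 4104 d ≈ 136.8 months

t ≈ 137 months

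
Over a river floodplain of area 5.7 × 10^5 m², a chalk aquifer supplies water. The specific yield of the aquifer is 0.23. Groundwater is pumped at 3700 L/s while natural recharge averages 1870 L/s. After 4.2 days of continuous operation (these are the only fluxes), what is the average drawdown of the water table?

Net abstraction = 3700 − 1870 = 1830 L/s
Q_net = 1830 L/s = 1.581 × 10^5 m³/d
ΔV = Q × t = 1.581 × 10^5 m³/d × 4.2 d = 6.641 × 10^5 m³
Δh = ΔV / (Sy × A) = 6.641 × 10^5 / (0.23 × 5.7 × 10^5) = 5.065 m

Δh ≈ 5.07 m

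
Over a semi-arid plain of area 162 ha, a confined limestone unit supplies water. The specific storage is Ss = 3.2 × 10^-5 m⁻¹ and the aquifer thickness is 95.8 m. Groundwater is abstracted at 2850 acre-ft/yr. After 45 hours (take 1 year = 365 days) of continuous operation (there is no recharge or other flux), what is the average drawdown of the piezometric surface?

Δh ≈ 3.64 m

S = Ss × b = 3.2 × 10^-5 m⁻¹ × 95.8 m = 3.066 × 10^-3
A = 162 ha = 1.62 × 10^6 m²
Q = 2850 acre-ft/yr = 9631 m³/d
t = 45 hours = 1.875 d
ΔV = Q × t = 9631 m³/d × 1.875 d = 18060 m³
Δh = ΔV / (S × A) = 18060 / (0.003066 × 1.62 × 10^6) = 3.636 m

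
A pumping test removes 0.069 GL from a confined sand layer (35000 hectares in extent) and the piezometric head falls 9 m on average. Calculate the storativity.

S ≈ 2.2 × 10^-5

A = 35000 hectares = 3.5 × 10^8 m²
ΔV = 0.069 GL = 69000 m³
S = ΔV / (A × Δh) = 69000 m³ / (3.5 × 10^8 m² × 9 m) = 2.19 × 10^-5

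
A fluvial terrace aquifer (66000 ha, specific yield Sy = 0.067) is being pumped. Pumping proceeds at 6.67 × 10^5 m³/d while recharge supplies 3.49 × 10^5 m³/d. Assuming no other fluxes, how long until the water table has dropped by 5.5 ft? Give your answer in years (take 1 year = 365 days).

A = 66000 ha = 6.6 × 10^8 m²
Δh = 5.5 ft = 1.676 m
ΔV = Sy × A × Δh = 0.067 × 6.6 × 10^8 × 1.676 = 7.413 × 10^7 m³
Net withdrawal = 6.67 × 10^5 − 3.49 × 10^5 = 3.18 × 10^5 m³/d
t = ΔV / Q = 7.413 × 10^7 m³ / 3.18 × 10^5 m³/d = 233.1 d
t = 233.1 d ≈ 0.6387 years

t ≈ 0.639 years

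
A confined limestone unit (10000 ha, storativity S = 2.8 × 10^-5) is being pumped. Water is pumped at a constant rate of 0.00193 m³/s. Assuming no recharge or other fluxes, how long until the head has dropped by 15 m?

A = 10000 ha = 1 × 10^8 m²
ΔV = S × A × Δh = 2.8 × 10^-5 × 1 × 10^8 × 15 = 42000 m³
Q = 0.00193 m³/s = 166.8 m³/d
t = ΔV / Q = 42000 m³ / 166.8 m³/d = 251.9 d

t ≈ 252 days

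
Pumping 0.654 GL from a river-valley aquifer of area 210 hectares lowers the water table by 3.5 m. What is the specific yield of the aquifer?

Sy ≈ 0.089

A = 210 hectares = 2.1 × 10^6 m²
ΔV = 0.654 GL = 6.54 × 10^5 m³
Sy = ΔV / (A × Δh) = 6.54 × 10^5 m³ / (2.1 × 10^6 m² × 3.5 m) = 0.08898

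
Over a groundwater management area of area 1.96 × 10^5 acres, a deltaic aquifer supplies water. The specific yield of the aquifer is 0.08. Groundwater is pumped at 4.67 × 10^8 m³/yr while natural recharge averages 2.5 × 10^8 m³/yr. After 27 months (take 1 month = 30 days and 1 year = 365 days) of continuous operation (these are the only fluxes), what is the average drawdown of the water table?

A = 1.96 × 10^5 acres = 7.932 × 10^8 m²
Net abstraction = 4.67 × 10^8 − 2.5 × 10^8 = 2.17 × 10^8 m³/yr
Q_net = 2.17 × 10^8 m³/yr = 5.945 × 10^5 m³/d
t = 27 months = 810 d
ΔV = Q × t = 5.945 × 10^5 m³/d × 810 d = 4.816 × 10^8 m³
Δh = ΔV / (Sy × A) = 4.816 × 10^8 / (0.08 × 7.932 × 10^8) = 7.589 m

Δh ≈ 7.59 m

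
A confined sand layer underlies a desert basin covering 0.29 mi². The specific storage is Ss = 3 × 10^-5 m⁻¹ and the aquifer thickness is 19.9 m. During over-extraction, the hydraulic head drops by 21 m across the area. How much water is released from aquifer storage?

ΔV ≈ 9420 m³

S = Ss × b = 3 × 10^-5 m⁻¹ × 19.9 m = 5.97 × 10^-4
A = 0.29 mi² = 7.511 × 10^5 m²
ΔV = S × A × Δh = 5.97 × 10^-4 × 7.511 × 10^5 m² × 21 m = 9416 m³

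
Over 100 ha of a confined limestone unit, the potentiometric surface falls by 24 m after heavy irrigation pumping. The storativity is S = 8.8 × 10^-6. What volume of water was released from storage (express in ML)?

A = 100 ha = 1 × 10^6 m²
ΔV = S × A × Δh = 8.8 × 10^-6 × 1 × 10^6 m² × 24 m = 211.2 m³
ΔV = 211.2 m³ = 0.2112 ML

ΔV ≈ 0.211 ML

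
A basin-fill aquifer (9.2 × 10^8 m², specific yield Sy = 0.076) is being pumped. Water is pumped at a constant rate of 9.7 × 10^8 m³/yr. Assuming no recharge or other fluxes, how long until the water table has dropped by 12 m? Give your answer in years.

t ≈ 0.865 years

ΔV = Sy × A × Δh = 0.076 × 9.2 × 10^8 × 12 = 8.39 × 10^8 m³
Q = 9.7 × 10^8 m³/yr = 2.658 × 10^6 m³/d
t = ΔV / Q = 8.39 × 10^8 m³ / 2.658 × 10^6 m³/d = 315.7 d
t = 315.7 d ≈ 0.865 years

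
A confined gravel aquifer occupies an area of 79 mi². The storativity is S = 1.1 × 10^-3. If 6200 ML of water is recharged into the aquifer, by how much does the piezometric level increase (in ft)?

Δh ≈ 90.4 ft

A = 79 mi² = 2.046 × 10^8 m²
ΔV = 6200 ML = 6.2 × 10^6 m³
Δh = ΔV / (S × A) = 6.2 × 10^6 m³ / (0.0011 × 2.046 × 10^8 m²) = 27.55 m
Δh = 27.55 m = 90.38 ft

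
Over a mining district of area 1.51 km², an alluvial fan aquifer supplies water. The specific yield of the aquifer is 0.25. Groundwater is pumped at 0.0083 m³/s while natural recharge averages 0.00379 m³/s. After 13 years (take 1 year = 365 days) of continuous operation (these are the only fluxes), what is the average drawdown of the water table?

A = 1.51 km² = 1.51 × 10^6 m²
Net abstraction = 0.0083 − 0.00379 = 0.00451 m³/s
Q_net = 0.00451 m³/s = 389.7 m³/d
t = 13 years = 4745 d
ΔV = Q × t = 389.7 m³/d × 4745 d = 1.849 × 10^6 m³
Δh = ΔV / (Sy × A) = 1.849 × 10^6 / (0.25 × 1.51 × 10^6) = 4.898 m

Δh ≈ 4.9 m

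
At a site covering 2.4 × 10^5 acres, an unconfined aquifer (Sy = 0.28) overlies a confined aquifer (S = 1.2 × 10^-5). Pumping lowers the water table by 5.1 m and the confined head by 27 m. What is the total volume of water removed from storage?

A = 2.4 × 10^5 acres = 9.712 × 10^8 m²
Unconfined: ΔV_u = Sy × A × Δh_u = 0.28 × 9.712 × 10^8 × 5.1 = 1.387 × 10^9 m³
Confined: ΔV_c = S × A × Δh_c = 1.2 × 10^-5 × 9.712 × 10^8 × 27 = 3.147 × 10^5 m³
Total ΔV = 1.387 × 10^9 + 3.147 × 10^5 = 1.387 × 10^9 m³

ΔV ≈ 1.39 × 10^9 m³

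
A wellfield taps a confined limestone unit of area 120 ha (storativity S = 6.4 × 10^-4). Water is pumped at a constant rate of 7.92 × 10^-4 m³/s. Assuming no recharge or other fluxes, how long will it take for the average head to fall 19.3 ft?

t ≈ 66 days

A = 120 ha = 1.2 × 10^6 m²
Δh = 19.3 ft = 5.883 m
ΔV = S × A × Δh = 6.4 × 10^-4 × 1.2 × 10^6 × 5.883 = 4518 m³
Q = 7.92 × 10^-4 m³/s = 68.43 m³/d
t = ΔV / Q = 4518 m³ / 68.43 m³/d = 66.02 d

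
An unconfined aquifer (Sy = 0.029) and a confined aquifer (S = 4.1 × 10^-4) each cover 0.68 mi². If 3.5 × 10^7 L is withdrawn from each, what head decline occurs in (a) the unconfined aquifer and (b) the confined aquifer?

Δh_u ≈ 0.685 m; Δh_c ≈ 48.5 m

A = 0.68 mi² = 1.761 × 10^6 m²
ΔV = 3.5 × 10^7 L = 35000 m³
Unconfined: Δh_u = ΔV/(Sy·A) = 35000/(0.029 × 1.761 × 10^6) = 0.6853 m
Confined: Δh_c = ΔV/(S·A) = 35000/(4.1 × 10^-4 × 1.761 × 10^6) = 48.47 m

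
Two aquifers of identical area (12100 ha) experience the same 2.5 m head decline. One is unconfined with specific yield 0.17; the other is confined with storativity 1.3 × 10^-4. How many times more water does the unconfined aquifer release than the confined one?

A = 12100 ha = 1.21 × 10^8 m²
Unconfined: ΔV_u = Sy × A × Δh = 0.17 × 1.21 × 10^8 × 2.5 = 5.143 × 10^7 m³
Confined: ΔV_c = S × A × Δh = 1.3 × 10^-4 × 1.21 × 10^8 × 2.5 = 39320 m³
Ratio = ΔV_u / ΔV_c = Sy / S = 0.17 / 1.3 × 10^-4 = 1308

ΔV_u / ΔV_c ≈ 1310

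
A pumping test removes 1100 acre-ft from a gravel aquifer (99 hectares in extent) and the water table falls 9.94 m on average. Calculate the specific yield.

A = 99 hectares = 9.9 × 10^5 m²
ΔV = 1100 acre-ft = 1.357 × 10^6 m³
Sy = ΔV / (A × Δh) = 1.357 × 10^6 m³ / (9.9 × 10^5 m² × 9.94 m) = 0.1379

Sy ≈ 0.14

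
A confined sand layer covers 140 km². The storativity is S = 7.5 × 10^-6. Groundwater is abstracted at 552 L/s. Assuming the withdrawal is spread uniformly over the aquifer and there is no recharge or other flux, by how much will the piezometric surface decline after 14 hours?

A = 140 km² = 1.4 × 10^8 m²
Q = 552 L/s = 47690 m³/d
t = 14 hours = 0.5833 d
ΔV = Q × t = 47690 m³/d × 0.5833 d = 27820 m³
Δh = ΔV / (S × A) = 27820 / (7.5 × 10^-6 × 1.4 × 10^8) = 26.5 m

Δh ≈ 26.5 m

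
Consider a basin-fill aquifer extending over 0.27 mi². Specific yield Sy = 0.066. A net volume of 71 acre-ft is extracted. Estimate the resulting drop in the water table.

Δh ≈ 1.9 m

A = 0.27 mi² = 6.993 × 10^5 m²
ΔV = 71 acre-ft = 87580 m³
Δh = ΔV / (Sy × A) = 87580 m³ / (0.066 × 6.993 × 10^5 m²) = 1.898 m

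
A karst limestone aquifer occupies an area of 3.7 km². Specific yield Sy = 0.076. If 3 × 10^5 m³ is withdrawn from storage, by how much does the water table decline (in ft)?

A = 3.7 km² = 3.7 × 10^6 m²
Δh = ΔV / (Sy × A) = 3 × 10^5 m³ / (0.076 × 3.7 × 10^6 m²) = 1.067 m
Δh = 1.067 m = 3.5 ft

Δh ≈ 3.5 ft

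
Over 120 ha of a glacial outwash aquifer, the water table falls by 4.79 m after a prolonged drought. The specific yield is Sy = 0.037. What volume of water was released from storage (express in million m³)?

A = 120 ha = 1.2 × 10^6 m²
ΔV = Sy × A × Δh = 0.037 × 1.2 × 10^6 m² × 4.79 m = 2.127 × 10^5 m³
ΔV = 2.127 × 10^5 m³ = 0.2127 million m³

ΔV ≈ 0.213 million m³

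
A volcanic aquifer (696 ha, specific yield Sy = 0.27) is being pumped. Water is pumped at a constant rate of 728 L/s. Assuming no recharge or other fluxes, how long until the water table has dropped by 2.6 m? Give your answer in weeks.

t ≈ 11.1 weeks

A = 696 ha = 6.96 × 10^6 m²
ΔV = Sy × A × Δh = 0.27 × 6.96 × 10^6 × 2.6 = 4.886 × 10^6 m³
Q = 728 L/s = 62900 m³/d
t = ΔV / Q = 4.886 × 10^6 m³ / 62900 m³/d = 77.68 d
t = 77.68 d ≈ 11.1 weeks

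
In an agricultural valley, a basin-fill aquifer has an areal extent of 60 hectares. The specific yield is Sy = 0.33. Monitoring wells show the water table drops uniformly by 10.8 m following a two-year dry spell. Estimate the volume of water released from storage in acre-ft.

A = 60 hectares = 6 × 10^5 m²
ΔV = Sy × A × Δh = 0.33 × 6 × 10^5 m² × 10.8 m = 2.138 × 10^6 m³
ΔV = 2.138 × 10^6 m³ = 1734 acre-ft

ΔV ≈ 1730 acre-ft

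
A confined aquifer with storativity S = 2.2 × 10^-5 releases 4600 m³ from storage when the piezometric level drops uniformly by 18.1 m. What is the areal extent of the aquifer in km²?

A ≈ 11.6 km²

A = ΔV / (S × Δh) = 4600 / (2.2 × 10^-5 × 18.1) = 1.155 × 10^7 m²
A = 1.155 × 10^7 m² = 11.55 km²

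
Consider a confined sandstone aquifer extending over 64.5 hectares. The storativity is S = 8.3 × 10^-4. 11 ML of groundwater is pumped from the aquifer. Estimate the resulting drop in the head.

Δh ≈ 20.5 m

A = 64.5 hectares = 6.45 × 10^5 m²
ΔV = 11 ML = 11000 m³
Δh = ΔV / (S × A) = 11000 m³ / (8.3 × 10^-4 × 6.45 × 10^5 m²) = 20.55 m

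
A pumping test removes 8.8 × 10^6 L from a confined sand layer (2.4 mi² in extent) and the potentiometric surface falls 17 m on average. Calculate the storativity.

S ≈ 8.3 × 10^-5

A = 2.4 mi² = 6.216 × 10^6 m²
ΔV = 8.8 × 10^6 L = 8800 m³
S = ΔV / (A × Δh) = 8800 m³ / (6.216 × 10^6 m² × 17 m) = 8.328 × 10^-5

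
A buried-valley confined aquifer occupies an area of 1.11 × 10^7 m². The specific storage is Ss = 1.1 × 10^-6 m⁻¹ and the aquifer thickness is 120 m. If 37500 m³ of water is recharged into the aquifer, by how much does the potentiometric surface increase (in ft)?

S = Ss × b = 1.1 × 10^-6 m⁻¹ × 120 m = 1.32 × 10^-4
Δh = ΔV / (S × A) = 37500 m³ / (1.32 × 10^-4 × 1.11 × 10^7 m²) = 25.59 m
Δh = 25.59 m = 83.97 ft

Δh ≈ 84 ft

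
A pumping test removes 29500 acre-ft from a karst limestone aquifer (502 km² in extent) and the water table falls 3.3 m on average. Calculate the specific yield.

A = 502 km² = 5.02 × 10^8 m²
ΔV = 29500 acre-ft = 3.639 × 10^7 m³
Sy = ΔV / (A × Δh) = 3.639 × 10^7 m³ / (5.02 × 10^8 m² × 3.3 m) = 0.02197

Sy ≈ 0.022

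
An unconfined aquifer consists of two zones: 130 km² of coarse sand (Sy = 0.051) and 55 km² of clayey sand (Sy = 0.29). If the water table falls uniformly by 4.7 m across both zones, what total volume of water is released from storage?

A₁ = 130 km² = 1.3 × 10^8 m²; A₂ = 55 km² = 5.5 × 10^7 m²
ΔV₁ = 0.051 × 1.3 × 10^8 × 4.7 = 3.116 × 10^7 m³
ΔV₂ = 0.29 × 5.5 × 10^7 × 4.7 = 7.497 × 10^7 m³
ΔV = ΔV₁ + ΔV₂ = 1.061 × 10^8 m³

ΔV ≈ 1.06 × 10^8 m³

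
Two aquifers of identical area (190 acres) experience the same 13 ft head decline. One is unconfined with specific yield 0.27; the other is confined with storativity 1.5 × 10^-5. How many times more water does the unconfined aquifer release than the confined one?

ΔV_u / ΔV_c ≈ 18000

A = 190 acres = 7.689 × 10^5 m²
Δh = 13 ft = 3.962 m
Unconfined: ΔV_u = Sy × A × Δh = 0.27 × 7.689 × 10^5 × 3.962 = 8.226 × 10^5 m³
Confined: ΔV_c = S × A × Δh = 1.5 × 10^-5 × 7.689 × 10^5 × 3.962 = 45.7 m³
Ratio = ΔV_u / ΔV_c = Sy / S = 0.27 / 1.5 × 10^-5 = 18000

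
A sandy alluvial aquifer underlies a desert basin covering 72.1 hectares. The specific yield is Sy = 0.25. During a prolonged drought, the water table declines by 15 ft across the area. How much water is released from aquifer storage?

ΔV ≈ 8.24 × 10^5 m³

A = 72.1 hectares = 7.21 × 10^5 m²
Δh = 15 ft = 4.572 m
ΔV = Sy × A × Δh = 0.25 × 7.21 × 10^5 m² × 4.572 m = 8.241 × 10^5 m³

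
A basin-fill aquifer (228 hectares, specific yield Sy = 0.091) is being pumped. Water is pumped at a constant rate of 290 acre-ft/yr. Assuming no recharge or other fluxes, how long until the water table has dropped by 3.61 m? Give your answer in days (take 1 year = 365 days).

A = 228 hectares = 2.28 × 10^6 m²
ΔV = Sy × A × Δh = 0.091 × 2.28 × 10^6 × 3.61 = 7.49 × 10^5 m³
Q = 290 acre-ft/yr = 980 m³/d
t = ΔV / Q = 7.49 × 10^5 m³ / 980 m³/d = 764.3 d

t ≈ 764 days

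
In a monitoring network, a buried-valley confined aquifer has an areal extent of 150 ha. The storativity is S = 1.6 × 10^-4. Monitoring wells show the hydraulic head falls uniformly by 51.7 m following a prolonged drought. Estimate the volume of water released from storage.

A = 150 ha = 1.5 × 10^6 m²
ΔV = S × A × Δh = 1.6 × 10^-4 × 1.5 × 10^6 m² × 51.7 m = 12410 m³

ΔV ≈ 12400 m³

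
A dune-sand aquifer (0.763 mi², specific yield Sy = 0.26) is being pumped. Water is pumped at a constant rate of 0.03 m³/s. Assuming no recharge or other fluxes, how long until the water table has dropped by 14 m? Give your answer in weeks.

A = 0.763 mi² = 1.976 × 10^6 m²
ΔV = Sy × A × Δh = 0.26 × 1.976 × 10^6 × 14 = 7.193 × 10^6 m³
Q = 0.03 m³/s = 2592 m³/d
t = ΔV / Q = 7.193 × 10^6 m³ / 2592 m³/d = 2775 d
t = 2775 d ≈ 396.5 weeks

t ≈ 396 weeks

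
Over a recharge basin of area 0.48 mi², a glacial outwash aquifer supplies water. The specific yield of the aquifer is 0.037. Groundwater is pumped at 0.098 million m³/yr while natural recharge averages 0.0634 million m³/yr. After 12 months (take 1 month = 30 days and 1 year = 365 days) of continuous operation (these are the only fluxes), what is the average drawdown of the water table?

A = 0.48 mi² = 1.243 × 10^6 m²
Net abstraction = 0.098 − 0.0634 = 0.0346 million m³/yr
Q_net = 0.0346 million m³/yr = 94.79 m³/d
t = 12 months = 360 d
ΔV = Q × t = 94.79 m³/d × 360 d = 34130 m³
Δh = ΔV / (Sy × A) = 34130 / (0.037 × 1.243 × 10^6) = 0.7419 m

Δh ≈ 0.742 m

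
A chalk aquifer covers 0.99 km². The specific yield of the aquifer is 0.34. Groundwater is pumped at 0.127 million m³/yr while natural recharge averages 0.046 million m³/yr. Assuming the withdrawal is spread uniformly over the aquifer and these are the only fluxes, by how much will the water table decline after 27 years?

A = 0.99 km² = 9.9 × 10^5 m²
Net abstraction = 0.127 − 0.046 = 0.081 million m³/yr
Q_net = 0.081 million m³/yr = 221.9 m³/d
t = 27 years = 9855 d
ΔV = Q × t = 221.9 m³/d × 9855 d = 2.187 × 10^6 m³
Δh = ΔV / (Sy × A) = 2.187 × 10^6 / (0.34 × 9.9 × 10^5) = 6.497 m

Δh ≈ 6.5 m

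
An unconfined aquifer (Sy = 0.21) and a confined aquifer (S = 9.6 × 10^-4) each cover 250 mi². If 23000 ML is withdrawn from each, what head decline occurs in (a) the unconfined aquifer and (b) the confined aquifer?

Δh_u ≈ 0.169 m; Δh_c ≈ 37 m

A = 250 mi² = 6.475 × 10^8 m²
ΔV = 23000 ML = 2.3 × 10^7 m³
Unconfined: Δh_u = ΔV/(Sy·A) = 2.3 × 10^7/(0.21 × 6.475 × 10^8) = 0.1691 m
Confined: Δh_c = ΔV/(S·A) = 2.3 × 10^7/(9.6 × 10^-4 × 6.475 × 10^8) = 37 m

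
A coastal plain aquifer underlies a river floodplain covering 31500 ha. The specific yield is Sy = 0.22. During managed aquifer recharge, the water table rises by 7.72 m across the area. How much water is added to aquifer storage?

A = 31500 ha = 3.15 × 10^8 m²
ΔV = Sy × A × Δh = 0.22 × 3.15 × 10^8 m² × 7.72 m = 5.35 × 10^8 m³

ΔV ≈ 5.35 × 10^8 m³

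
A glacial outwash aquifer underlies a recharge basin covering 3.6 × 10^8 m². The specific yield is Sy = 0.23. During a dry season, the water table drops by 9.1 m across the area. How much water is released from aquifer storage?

ΔV = Sy × A × Δh = 0.23 × 3.6 × 10^8 m² × 9.1 m = 7.535 × 10^8 m³

ΔV ≈ 7.53 × 10^8 m³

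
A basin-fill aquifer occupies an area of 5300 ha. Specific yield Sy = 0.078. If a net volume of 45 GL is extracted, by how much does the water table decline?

Δh ≈ 10.9 m

A = 5300 ha = 5.3 × 10^7 m²
ΔV = 45 GL = 4.5 × 10^7 m³
Δh = ΔV / (Sy × A) = 4.5 × 10^7 m³ / (0.078 × 5.3 × 10^7 m²) = 10.89 m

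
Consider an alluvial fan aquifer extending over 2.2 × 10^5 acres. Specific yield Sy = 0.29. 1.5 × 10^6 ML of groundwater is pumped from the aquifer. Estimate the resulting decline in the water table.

A = 2.2 × 10^5 acres = 8.903 × 10^8 m²
ΔV = 1.5 × 10^6 ML = 1.5 × 10^9 m³
Δh = ΔV / (Sy × A) = 1.5 × 10^9 m³ / (0.29 × 8.903 × 10^8 m²) = 5.81 m

Δh ≈ 5.81 m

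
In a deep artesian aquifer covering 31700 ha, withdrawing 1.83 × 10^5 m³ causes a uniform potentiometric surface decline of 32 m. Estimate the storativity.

A = 31700 ha = 3.17 × 10^8 m²
S = ΔV / (A × Δh) = 1.83 × 10^5 m³ / (3.17 × 10^8 m² × 32 m) = 1.804 × 10^-5

S ≈ 1.8 × 10^-5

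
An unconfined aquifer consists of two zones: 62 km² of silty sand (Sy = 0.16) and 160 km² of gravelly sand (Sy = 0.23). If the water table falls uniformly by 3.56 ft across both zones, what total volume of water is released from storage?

A₁ = 62 km² = 6.2 × 10^7 m²; A₂ = 160 km² = 1.6 × 10^8 m²
Δh = 3.56 ft = 1.085 m
ΔV₁ = 0.16 × 6.2 × 10^7 × 1.085 = 1.076 × 10^7 m³
ΔV₂ = 0.23 × 1.6 × 10^8 × 1.085 = 3.993 × 10^7 m³
ΔV = ΔV₁ + ΔV₂ = 5.07 × 10^7 m³

ΔV ≈ 5.07 × 10^7 m³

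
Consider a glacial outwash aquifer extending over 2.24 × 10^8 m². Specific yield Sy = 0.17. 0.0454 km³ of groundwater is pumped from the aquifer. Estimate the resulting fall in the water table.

ΔV = 0.0454 km³ = 4.54 × 10^7 m³
Δh = ΔV / (Sy × A) = 4.54 × 10^7 m³ / (0.17 × 2.24 × 10^8 m²) = 1.192 m

Δh ≈ 1.19 m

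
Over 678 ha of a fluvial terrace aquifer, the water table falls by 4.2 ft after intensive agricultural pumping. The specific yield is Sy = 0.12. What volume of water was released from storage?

A = 678 ha = 6.78 × 10^6 m²
Δh = 4.2 ft = 1.28 m
ΔV = Sy × A × Δh = 0.12 × 6.78 × 10^6 m² × 1.28 m = 1.042 × 10^6 m³

ΔV ≈ 1.04 × 10^6 m³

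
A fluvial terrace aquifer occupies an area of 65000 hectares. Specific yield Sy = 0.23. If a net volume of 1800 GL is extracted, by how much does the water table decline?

A = 65000 hectares = 6.5 × 10^8 m²
ΔV = 1800 GL = 1.8 × 10^9 m³
Δh = ΔV / (Sy × A) = 1.8 × 10^9 m³ / (0.23 × 6.5 × 10^8 m²) = 12.04 m

Δh ≈ 12 m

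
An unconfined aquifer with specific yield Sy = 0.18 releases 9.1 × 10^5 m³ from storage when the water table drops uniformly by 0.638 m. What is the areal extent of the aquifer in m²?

A ≈ 7.92 × 10^6 m²

A = ΔV / (Sy × Δh) = 9.1 × 10^5 / (0.18 × 0.638) = 7.924 × 10^6 m²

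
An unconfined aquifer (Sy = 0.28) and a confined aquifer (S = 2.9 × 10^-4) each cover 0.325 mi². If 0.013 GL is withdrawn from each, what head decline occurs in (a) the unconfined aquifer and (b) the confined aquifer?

Δh_u ≈ 0.0552 m; Δh_c ≈ 53.3 m

A = 0.325 mi² = 8.417 × 10^5 m²
ΔV = 0.013 GL = 13000 m³
Unconfined: Δh_u = ΔV/(Sy·A) = 13000/(0.28 × 8.417 × 10^5) = 0.05516 m
Confined: Δh_c = ΔV/(S·A) = 13000/(2.9 × 10^-4 × 8.417 × 10^5) = 53.26 m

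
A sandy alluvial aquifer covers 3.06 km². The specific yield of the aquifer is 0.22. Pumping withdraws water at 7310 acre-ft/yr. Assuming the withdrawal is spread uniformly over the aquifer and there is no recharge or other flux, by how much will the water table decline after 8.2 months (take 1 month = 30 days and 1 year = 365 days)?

A = 3.06 km² = 3.06 × 10^6 m²
Q = 7310 acre-ft/yr = 24700 m³/d
t = 8.2 months = 246 d
ΔV = Q × t = 24700 m³/d × 246 d = 6.077 × 10^6 m³
Δh = ΔV / (Sy × A) = 6.077 × 10^6 / (0.22 × 3.06 × 10^6) = 9.027 m

Δh ≈ 9.03 m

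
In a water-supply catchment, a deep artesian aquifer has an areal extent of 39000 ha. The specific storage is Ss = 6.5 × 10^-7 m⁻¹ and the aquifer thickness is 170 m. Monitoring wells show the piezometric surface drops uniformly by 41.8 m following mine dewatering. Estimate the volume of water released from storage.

ΔV ≈ 1.8 × 10^6 m³

S = Ss × b = 6.5 × 10^-7 m⁻¹ × 170 m = 1.105 × 10^-4
A = 39000 ha = 3.9 × 10^8 m²
ΔV = S × A × Δh = 1.105 × 10^-4 × 3.9 × 10^8 m² × 41.8 m = 1.801 × 10^6 m³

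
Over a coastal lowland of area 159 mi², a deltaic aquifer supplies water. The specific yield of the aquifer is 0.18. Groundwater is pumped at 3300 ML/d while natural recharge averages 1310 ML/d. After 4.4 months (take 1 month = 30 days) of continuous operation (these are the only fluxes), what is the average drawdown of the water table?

A = 159 mi² = 4.118 × 10^8 m²
Net abstraction = 3300 − 1310 = 1990 ML/d
Q_net = 1990 ML/d = 1.99 × 10^6 m³/d
t = 4.4 months = 132 d
ΔV = Q × t = 1.99 × 10^6 m³/d × 132 d = 2.627 × 10^8 m³
Δh = ΔV / (Sy × A) = 2.627 × 10^8 / (0.18 × 4.118 × 10^8) = 3.544 m

Δh ≈ 3.54 m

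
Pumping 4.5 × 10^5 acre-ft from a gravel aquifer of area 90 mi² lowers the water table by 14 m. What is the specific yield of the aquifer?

Sy ≈ 0.17

A = 90 mi² = 2.331 × 10^8 m²
ΔV = 4.5 × 10^5 acre-ft = 5.551 × 10^8 m³
Sy = ΔV / (A × Δh) = 5.551 × 10^8 m³ / (2.331 × 10^8 m² × 14 m) = 0.1701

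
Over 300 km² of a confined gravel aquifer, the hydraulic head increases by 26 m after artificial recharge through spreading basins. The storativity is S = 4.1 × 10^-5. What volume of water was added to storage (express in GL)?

ΔV ≈ 0.32 GL

A = 300 km² = 3 × 10^8 m²
ΔV = S × A × Δh = 4.1 × 10^-5 × 3 × 10^8 m² × 26 m = 3.198 × 10^5 m³
ΔV = 3.198 × 10^5 m³ = 0.3198 GL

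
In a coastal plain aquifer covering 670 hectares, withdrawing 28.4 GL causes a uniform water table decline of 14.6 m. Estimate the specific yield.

Sy ≈ 0.29

A = 670 hectares = 6.7 × 10^6 m²
ΔV = 28.4 GL = 2.84 × 10^7 m³
Sy = ΔV / (A × Δh) = 2.84 × 10^7 m³ / (6.7 × 10^6 m² × 14.6 m) = 0.2903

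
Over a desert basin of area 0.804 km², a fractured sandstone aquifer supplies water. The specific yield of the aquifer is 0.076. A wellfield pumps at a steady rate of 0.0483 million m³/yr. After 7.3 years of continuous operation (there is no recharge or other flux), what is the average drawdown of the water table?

Δh ≈ 5.77 m

A = 0.804 km² = 8.04 × 10^5 m²
Q = 0.0483 million m³/yr = 132.3 m³/d
t = 7.3 years = 2664 d
ΔV = Q × t = 132.3 m³/d × 2664 d = 3.526 × 10^5 m³
Δh = ΔV / (Sy × A) = 3.526 × 10^5 / (0.076 × 8.04 × 10^5) = 5.77 m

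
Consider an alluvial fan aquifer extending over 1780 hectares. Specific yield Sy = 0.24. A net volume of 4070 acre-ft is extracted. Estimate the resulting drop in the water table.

Δh ≈ 1.18 m

A = 1780 hectares = 1.78 × 10^7 m²
ΔV = 4070 acre-ft = 5.02 × 10^6 m³
Δh = ΔV / (Sy × A) = 5.02 × 10^6 m³ / (0.24 × 1.78 × 10^7 m²) = 1.175 m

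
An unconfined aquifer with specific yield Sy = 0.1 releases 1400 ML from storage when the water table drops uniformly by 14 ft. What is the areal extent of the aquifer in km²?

A ≈ 3.28 km²

Δh = 14 ft = 4.267 m
ΔV = 1400 ML = 1.4 × 10^6 m³
A = ΔV / (Sy × Δh) = 1.4 × 10^6 / (0.1 × 4.267) = 3.281 × 10^6 m²
A = 3.281 × 10^6 m² = 3.281 km²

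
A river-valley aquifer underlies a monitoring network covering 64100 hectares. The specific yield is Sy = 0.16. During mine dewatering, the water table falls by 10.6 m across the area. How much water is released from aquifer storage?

ΔV ≈ 1.09 × 10^9 m³

A = 64100 hectares = 6.41 × 10^8 m²
ΔV = Sy × A × Δh = 0.16 × 6.41 × 10^8 m² × 10.6 m = 1.087 × 10^9 m³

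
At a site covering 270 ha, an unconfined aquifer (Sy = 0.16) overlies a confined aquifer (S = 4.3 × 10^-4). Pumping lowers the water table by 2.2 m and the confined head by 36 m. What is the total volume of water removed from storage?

ΔV ≈ 9.92 × 10^5 m³

A = 270 ha = 2.7 × 10^6 m²
Unconfined: ΔV_u = Sy × A × Δh_u = 0.16 × 2.7 × 10^6 × 2.2 = 9.504 × 10^5 m³
Confined: ΔV_c = S × A × Δh_c = 4.3 × 10^-4 × 2.7 × 10^6 × 36 = 41800 m³
Total ΔV = 9.504 × 10^5 + 41800 = 9.922 × 10^5 m³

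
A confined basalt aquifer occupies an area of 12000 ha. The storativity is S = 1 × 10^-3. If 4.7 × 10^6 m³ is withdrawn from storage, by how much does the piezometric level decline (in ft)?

Δh ≈ 128 ft

A = 12000 ha = 1.2 × 10^8 m²
Δh = ΔV / (S × A) = 4.7 × 10^6 m³ / (0.001 × 1.2 × 10^8 m²) = 39.17 m
Δh = 39.17 m = 128.5 ft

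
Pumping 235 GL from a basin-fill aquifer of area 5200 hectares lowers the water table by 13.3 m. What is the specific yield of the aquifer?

A = 5200 hectares = 5.2 × 10^7 m²
ΔV = 235 GL = 2.35 × 10^8 m³
Sy = ΔV / (A × Δh) = 2.35 × 10^8 m³ / (5.2 × 10^7 m² × 13.3 m) = 0.3398

Sy ≈ 0.34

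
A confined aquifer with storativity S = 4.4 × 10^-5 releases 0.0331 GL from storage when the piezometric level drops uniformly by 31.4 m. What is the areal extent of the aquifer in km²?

A ≈ 24 km²

ΔV = 0.0331 GL = 33100 m³
A = ΔV / (S × Δh) = 33100 / (4.4 × 10^-5 × 31.4) = 2.396 × 10^7 m²
A = 2.396 × 10^7 m² = 23.96 km²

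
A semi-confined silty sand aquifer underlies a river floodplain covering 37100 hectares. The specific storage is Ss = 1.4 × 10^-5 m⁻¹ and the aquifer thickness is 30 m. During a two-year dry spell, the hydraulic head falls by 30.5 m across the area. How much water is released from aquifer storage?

S = Ss × b = 1.4 × 10^-5 m⁻¹ × 30 m = 4.2 × 10^-4
A = 37100 hectares = 3.71 × 10^8 m²
ΔV = S × A × Δh = 4.2 × 10^-4 × 3.71 × 10^8 m² × 30.5 m = 4.753 × 10^6 m³

ΔV ≈ 4.75 × 10^6 m³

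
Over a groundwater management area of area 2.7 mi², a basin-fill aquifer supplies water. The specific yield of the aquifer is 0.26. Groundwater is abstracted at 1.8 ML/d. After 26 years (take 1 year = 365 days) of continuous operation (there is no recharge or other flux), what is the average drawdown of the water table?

A = 2.7 mi² = 6.993 × 10^6 m²
Q = 1.8 ML/d = 1800 m³/d
t = 26 years = 9490 d
ΔV = Q × t = 1800 m³/d × 9490 d = 1.708 × 10^7 m³
Δh = ΔV / (Sy × A) = 1.708 × 10^7 / (0.26 × 6.993 × 10^6) = 9.395 m

Δh ≈ 9.4 m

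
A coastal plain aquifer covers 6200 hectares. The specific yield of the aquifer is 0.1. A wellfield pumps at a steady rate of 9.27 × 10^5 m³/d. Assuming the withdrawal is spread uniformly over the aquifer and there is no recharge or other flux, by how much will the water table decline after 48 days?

Δh ≈ 7.18 m

A = 6200 hectares = 6.2 × 10^7 m²
ΔV = Q × t = 9.27 × 10^5 m³/d × 48 d = 4.45 × 10^7 m³
Δh = ΔV / (Sy × A) = 4.45 × 10^7 / (0.1 × 6.2 × 10^7) = 7.177 m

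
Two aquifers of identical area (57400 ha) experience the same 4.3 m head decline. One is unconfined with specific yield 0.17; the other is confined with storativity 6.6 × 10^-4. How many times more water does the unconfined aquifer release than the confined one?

A = 57400 ha = 5.74 × 10^8 m²
Unconfined: ΔV_u = Sy × A × Δh = 0.17 × 5.74 × 10^8 × 4.3 = 4.196 × 10^8 m³
Confined: ΔV_c = S × A × Δh = 6.6 × 10^-4 × 5.74 × 10^8 × 4.3 = 1.629 × 10^6 m³
Ratio = ΔV_u / ΔV_c = Sy / S = 0.17 / 6.6 × 10^-4 = 257.6

ΔV_u / ΔV_c ≈ 258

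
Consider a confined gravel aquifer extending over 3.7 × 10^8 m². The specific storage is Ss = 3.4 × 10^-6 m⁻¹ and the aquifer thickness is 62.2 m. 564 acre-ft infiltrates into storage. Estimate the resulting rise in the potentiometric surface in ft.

Δh ≈ 29.2 ft

S = Ss × b = 3.4 × 10^-6 m⁻¹ × 62.2 m = 2.115 × 10^-4
ΔV = 564 acre-ft = 6.957 × 10^5 m³
Δh = ΔV / (S × A) = 6.957 × 10^5 m³ / (2.115 × 10^-4 × 3.7 × 10^8 m²) = 8.891 m
Δh = 8.891 m = 29.17 ft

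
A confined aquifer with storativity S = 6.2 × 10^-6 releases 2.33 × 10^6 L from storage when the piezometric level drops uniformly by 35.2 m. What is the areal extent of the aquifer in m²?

ΔV = 2.33 × 10^6 L = 2330 m³
A = ΔV / (S × Δh) = 2330 / (6.2 × 10^-6 × 35.2) = 1.068 × 10^7 m²

A ≈ 1.07 × 10^7 m²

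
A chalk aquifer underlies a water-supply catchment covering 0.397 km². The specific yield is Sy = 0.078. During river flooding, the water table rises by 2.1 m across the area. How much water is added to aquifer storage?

ΔV ≈ 65000 m³

A = 0.397 km² = 3.97 × 10^5 m²
ΔV = Sy × A × Δh = 0.078 × 3.97 × 10^5 m² × 2.1 m = 65030 m³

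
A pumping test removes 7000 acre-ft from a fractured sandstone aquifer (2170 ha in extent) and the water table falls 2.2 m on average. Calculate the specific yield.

A = 2170 ha = 2.17 × 10^7 m²
ΔV = 7000 acre-ft = 8.634 × 10^6 m³
Sy = ΔV / (A × Δh) = 8.634 × 10^6 m³ / (2.17 × 10^7 m² × 2.2 m) = 0.1809

Sy ≈ 0.18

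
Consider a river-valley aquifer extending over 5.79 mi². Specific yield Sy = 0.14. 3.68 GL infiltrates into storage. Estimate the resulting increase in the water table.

Δh ≈ 1.75 m

A = 5.79 mi² = 1.5 × 10^7 m²
ΔV = 3.68 GL = 3.68 × 10^6 m³
Δh = ΔV / (Sy × A) = 3.68 × 10^6 m³ / (0.14 × 1.5 × 10^7 m²) = 1.753 m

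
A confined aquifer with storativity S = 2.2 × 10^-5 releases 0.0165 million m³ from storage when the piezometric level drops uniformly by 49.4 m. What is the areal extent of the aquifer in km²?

A ≈ 15.2 km²

ΔV = 0.0165 million m³ = 16500 m³
A = ΔV / (S × Δh) = 16500 / (2.2 × 10^-5 × 49.4) = 1.518 × 10^7 m²
A = 1.518 × 10^7 m² = 15.18 km²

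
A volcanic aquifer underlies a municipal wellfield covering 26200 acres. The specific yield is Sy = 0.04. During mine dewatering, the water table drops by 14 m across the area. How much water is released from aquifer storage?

A = 26200 acres = 1.06 × 10^8 m²
ΔV = Sy × A × Δh = 0.04 × 1.06 × 10^8 m² × 14 m = 5.938 × 10^7 m³

ΔV ≈ 5.94 × 10^7 m³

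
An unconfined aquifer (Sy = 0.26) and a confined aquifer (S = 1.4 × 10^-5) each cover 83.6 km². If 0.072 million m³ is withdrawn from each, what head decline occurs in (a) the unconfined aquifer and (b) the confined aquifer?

Δh_u ≈ 0.00331 m; Δh_c ≈ 61.5 m

A = 83.6 km² = 8.36 × 10^7 m²
ΔV = 0.072 million m³ = 72000 m³
Unconfined: Δh_u = ΔV/(Sy·A) = 72000/(0.26 × 8.36 × 10^7) = 0.003312 m
Confined: Δh_c = ΔV/(S·A) = 72000/(1.4 × 10^-5 × 8.36 × 10^7) = 61.52 m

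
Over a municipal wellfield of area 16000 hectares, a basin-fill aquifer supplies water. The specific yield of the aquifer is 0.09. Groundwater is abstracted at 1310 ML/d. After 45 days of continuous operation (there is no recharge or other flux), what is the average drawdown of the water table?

Δh ≈ 4.09 m

A = 16000 hectares = 1.6 × 10^8 m²
Q = 1310 ML/d = 1.31 × 10^6 m³/d
ΔV = Q × t = 1.31 × 10^6 m³/d × 45 d = 5.895 × 10^7 m³
Δh = ΔV / (Sy × A) = 5.895 × 10^7 / (0.09 × 1.6 × 10^8) = 4.094 m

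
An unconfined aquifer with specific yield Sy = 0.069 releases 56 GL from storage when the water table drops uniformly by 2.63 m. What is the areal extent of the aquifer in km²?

A ≈ 309 km²

ΔV = 56 GL = 5.6 × 10^7 m³
A = ΔV / (Sy × Δh) = 5.6 × 10^7 / (0.069 × 2.63) = 3.086 × 10^8 m²
A = 3.086 × 10^8 m² = 308.6 km²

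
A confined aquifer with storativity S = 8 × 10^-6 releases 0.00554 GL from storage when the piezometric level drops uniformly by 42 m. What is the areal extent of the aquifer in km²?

ΔV = 0.00554 GL = 5540 m³
A = ΔV / (S × Δh) = 5540 / (8 × 10^-6 × 42) = 1.649 × 10^7 m²
A = 1.649 × 10^7 m² = 16.49 km²

A ≈ 16.5 km²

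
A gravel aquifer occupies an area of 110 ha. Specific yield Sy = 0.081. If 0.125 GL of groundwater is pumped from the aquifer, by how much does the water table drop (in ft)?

A = 110 ha = 1.1 × 10^6 m²
ΔV = 0.125 GL = 1.25 × 10^5 m³
Δh = ΔV / (Sy × A) = 1.25 × 10^5 m³ / (0.081 × 1.1 × 10^6 m²) = 1.403 m
Δh = 1.403 m = 4.603 ft

Δh ≈ 4.6 ft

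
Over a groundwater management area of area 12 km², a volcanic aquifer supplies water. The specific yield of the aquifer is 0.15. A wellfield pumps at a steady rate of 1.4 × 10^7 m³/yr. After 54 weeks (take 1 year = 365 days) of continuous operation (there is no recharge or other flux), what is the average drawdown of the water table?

Δh ≈ 8.05 m

A = 12 km² = 1.2 × 10^7 m²
Q = 1.4 × 10^7 m³/yr = 38360 m³/d
t = 54 weeks = 378 d
ΔV = Q × t = 38360 m³/d × 378 d = 1.45 × 10^7 m³
Δh = ΔV / (Sy × A) = 1.45 × 10^7 / (0.15 × 1.2 × 10^7) = 8.055 m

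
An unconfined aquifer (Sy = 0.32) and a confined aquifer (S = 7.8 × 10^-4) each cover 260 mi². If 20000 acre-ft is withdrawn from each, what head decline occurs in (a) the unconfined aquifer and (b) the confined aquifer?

Δh_u ≈ 0.114 m; Δh_c ≈ 47 m

A = 260 mi² = 6.734 × 10^8 m²
ΔV = 20000 acre-ft = 2.467 × 10^7 m³
Unconfined: Δh_u = ΔV/(Sy·A) = 2.467 × 10^7/(0.32 × 6.734 × 10^8) = 0.1145 m
Confined: Δh_c = ΔV/(S·A) = 2.467 × 10^7/(7.8 × 10^-4 × 6.734 × 10^8) = 46.97 m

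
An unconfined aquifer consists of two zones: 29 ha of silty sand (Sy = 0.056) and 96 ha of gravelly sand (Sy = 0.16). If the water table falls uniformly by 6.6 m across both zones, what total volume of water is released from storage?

ΔV ≈ 1.12 × 10^6 m³

A₁ = 29 ha = 2.9 × 10^5 m²; A₂ = 96 ha = 9.6 × 10^5 m²
ΔV₁ = 0.056 × 2.9 × 10^5 × 6.6 = 1.072 × 10^5 m³
ΔV₂ = 0.16 × 9.6 × 10^5 × 6.6 = 1.014 × 10^6 m³
ΔV = ΔV₁ + ΔV₂ = 1.121 × 10^6 m³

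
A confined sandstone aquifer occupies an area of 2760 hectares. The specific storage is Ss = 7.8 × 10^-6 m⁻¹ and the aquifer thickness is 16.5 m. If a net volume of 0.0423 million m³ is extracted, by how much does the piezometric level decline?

S = Ss × b = 7.8 × 10^-6 m⁻¹ × 16.5 m = 1.287 × 10^-4
A = 2760 hectares = 2.76 × 10^7 m²
ΔV = 0.0423 million m³ = 42300 m³
Δh = ΔV / (S × A) = 42300 m³ / (1.287 × 10^-4 × 2.76 × 10^7 m²) = 11.91 m

Δh ≈ 11.9 m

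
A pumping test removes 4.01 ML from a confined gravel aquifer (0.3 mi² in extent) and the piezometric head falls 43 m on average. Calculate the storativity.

A = 0.3 mi² = 7.77 × 10^5 m²
ΔV = 4.01 ML = 4010 m³
S = ΔV / (A × Δh) = 4010 m³ / (7.77 × 10^5 m² × 43 m) = 1.2 × 10^-4

S ≈ 1.2 × 10^-4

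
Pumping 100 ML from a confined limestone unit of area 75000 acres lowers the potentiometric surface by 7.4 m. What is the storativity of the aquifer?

S ≈ 4.5 × 10^-5

A = 75000 acres = 3.035 × 10^8 m²
ΔV = 100 ML = 1 × 10^5 m³
S = ΔV / (A × Δh) = 1 × 10^5 m³ / (3.035 × 10^8 m² × 7.4 m) = 4.452 × 10^-5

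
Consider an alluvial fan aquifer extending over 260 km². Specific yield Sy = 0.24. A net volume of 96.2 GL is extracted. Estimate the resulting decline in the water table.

Δh ≈ 1.54 m

A = 260 km² = 2.6 × 10^8 m²
ΔV = 96.2 GL = 9.62 × 10^7 m³
Δh = ΔV / (Sy × A) = 9.62 × 10^7 m³ / (0.24 × 2.6 × 10^8 m²) = 1.542 m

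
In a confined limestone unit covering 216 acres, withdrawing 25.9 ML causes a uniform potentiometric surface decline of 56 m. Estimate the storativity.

S ≈ 5.3 × 10^-4

A = 216 acres = 8.741 × 10^5 m²
ΔV = 25.9 ML = 25900 m³
S = ΔV / (A × Δh) = 25900 m³ / (8.741 × 10^5 m² × 56 m) = 5.291 × 10^-4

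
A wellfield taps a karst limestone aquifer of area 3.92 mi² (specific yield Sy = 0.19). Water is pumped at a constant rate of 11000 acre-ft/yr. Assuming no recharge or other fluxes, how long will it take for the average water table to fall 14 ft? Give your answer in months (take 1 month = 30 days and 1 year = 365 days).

t ≈ 7.38 months

A = 3.92 mi² = 1.015 × 10^7 m²
Δh = 14 ft = 4.267 m
ΔV = Sy × A × Δh = 0.19 × 1.015 × 10^7 × 4.267 = 8.232 × 10^6 m³
Q = 11000 acre-ft/yr = 37170 m³/d
t = ΔV / Q = 8.232 × 10^6 m³ / 37170 m³/d = 221.4 d
t = 221.4 d ≈ 7.381 months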